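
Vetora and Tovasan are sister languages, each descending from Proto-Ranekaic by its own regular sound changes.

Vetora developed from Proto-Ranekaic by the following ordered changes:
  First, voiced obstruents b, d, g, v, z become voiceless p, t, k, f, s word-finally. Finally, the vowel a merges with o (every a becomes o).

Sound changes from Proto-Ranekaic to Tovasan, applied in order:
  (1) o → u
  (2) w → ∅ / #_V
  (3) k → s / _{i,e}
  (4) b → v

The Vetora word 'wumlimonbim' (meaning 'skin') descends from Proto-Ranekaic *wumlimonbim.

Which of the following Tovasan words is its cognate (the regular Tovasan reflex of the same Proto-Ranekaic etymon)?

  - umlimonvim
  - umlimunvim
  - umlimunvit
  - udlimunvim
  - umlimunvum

umlimunvim

Tovasan: start from *wumlimonbim.
  rule 1 (vowel merger): wumlimonbim → wumlimunbim
  rule 2 (glide loss): wumlimunbim → umlimunbim
  rule 3: no change — umlimunbim
  rule 4 (unconditioned shift): umlimunbim → umlimunvim
  ⇒ Tovasan umlimunvim
The other candidates each miss or misapply at least one Tovasan change.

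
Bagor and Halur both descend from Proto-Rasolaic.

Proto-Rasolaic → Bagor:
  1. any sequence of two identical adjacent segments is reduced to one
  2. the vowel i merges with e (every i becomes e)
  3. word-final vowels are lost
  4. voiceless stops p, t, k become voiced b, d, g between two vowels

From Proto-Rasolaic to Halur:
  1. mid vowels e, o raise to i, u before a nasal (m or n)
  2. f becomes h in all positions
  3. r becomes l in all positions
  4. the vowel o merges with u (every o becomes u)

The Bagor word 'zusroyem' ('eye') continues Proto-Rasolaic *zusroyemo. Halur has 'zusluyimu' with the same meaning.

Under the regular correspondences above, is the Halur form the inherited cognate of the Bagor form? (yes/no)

Derive the expected Halur reflex of *zusroyemo:
Halur: *zusroyemo > zusroyimo > zusloyimo > zusluyimu  (by pre-nasal raising, unconditioned shift, vowel merger)
Halur 'zusluyimu' matches the regular reflex exactly, so the pair is cognate.

yes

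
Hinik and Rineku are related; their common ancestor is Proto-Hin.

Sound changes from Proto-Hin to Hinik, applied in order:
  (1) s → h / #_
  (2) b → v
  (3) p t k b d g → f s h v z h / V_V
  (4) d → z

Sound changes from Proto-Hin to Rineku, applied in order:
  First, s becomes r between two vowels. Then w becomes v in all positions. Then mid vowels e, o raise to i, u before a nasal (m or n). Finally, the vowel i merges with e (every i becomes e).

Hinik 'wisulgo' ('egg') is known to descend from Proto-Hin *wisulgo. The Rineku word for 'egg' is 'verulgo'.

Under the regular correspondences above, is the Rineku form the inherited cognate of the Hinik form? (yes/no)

Derive the expected Rineku reflex of *wisulgo:
Rineku: *wisulgo > wirulgo > virulgo > verulgo  (by rhotacism, unconditioned shift, vowel merger)
Rineku 'verulgo' matches the regular reflex exactly, so the pair is cognate.

yes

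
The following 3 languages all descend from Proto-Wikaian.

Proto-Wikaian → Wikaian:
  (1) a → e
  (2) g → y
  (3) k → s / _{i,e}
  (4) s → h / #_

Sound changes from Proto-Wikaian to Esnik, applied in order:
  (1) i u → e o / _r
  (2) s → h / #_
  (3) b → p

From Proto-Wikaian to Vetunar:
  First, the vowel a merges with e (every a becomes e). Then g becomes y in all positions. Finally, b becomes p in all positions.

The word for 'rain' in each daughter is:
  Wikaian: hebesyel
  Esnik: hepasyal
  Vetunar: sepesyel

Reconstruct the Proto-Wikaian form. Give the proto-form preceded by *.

Position 3: Wikaian has b, Esnik has p, Vetunar has p. Wikaian preserves b here (none of its changes turn any other segment into b), so the proto-segment is *b.
Position 4: Wikaian has e, Esnik has a, Vetunar has e. Esnik preserves a here (none of its changes turn any other segment into a), so the proto-segment is *a.
Position 1: Wikaian has h, Esnik has h, Vetunar has s. Vetunar preserves s here (none of its changes turn any other segment into s), so the proto-segment is *s.
Continuing position by position gives *sebasyal; check it forward:
Wikaian: *sebasyal > sebesyel > hebesyel  (by vowel merger, debuccalisation)
Esnik: *sebasyal
  sebasyal (rule 1 does not apply)
  sebasyal → hebasyal   [debuccalisation]
  hebasyal → hepasyal   [unconditioned shift]
  giving Esnik hepasyal.
Vetunar: start from *sebasyal.
  rule 1 (vowel merger): sebasyal → sebesyel
  rule 2: no change — sebesyel
  rule 3 (unconditioned shift): sebesyel → sepesyel
  ⇒ Vetunar sepesyel
Only *sebasyal yields all of Wikaian hebesyel, Esnik hepasyal, Vetunar sepesyel.

*sebasyal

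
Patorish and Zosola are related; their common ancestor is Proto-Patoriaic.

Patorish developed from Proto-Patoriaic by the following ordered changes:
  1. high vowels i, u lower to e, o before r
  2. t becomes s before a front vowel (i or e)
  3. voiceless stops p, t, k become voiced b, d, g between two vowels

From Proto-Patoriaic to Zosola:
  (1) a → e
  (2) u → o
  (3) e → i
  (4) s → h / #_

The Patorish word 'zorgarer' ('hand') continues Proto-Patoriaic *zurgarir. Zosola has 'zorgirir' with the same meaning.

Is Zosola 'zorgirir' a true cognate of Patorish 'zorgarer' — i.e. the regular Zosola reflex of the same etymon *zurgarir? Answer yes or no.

yes

Derive the expected Zosola reflex of *zurgarir:
Zosola: *zurgarir > zurgerir > zorgerir > zorgirir  (by vowel merger, vowel merger, vowel merger)
Zosola 'zorgirir' matches the regular reflex exactly, so the pair is cognate.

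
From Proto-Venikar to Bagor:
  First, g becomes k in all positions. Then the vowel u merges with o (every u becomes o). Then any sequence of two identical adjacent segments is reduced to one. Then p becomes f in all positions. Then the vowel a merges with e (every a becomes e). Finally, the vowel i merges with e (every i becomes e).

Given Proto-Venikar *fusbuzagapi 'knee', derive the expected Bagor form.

fosbozekefe

Bagor: start from *fusbuzagapi.
  rule 1 (unconditioned shift): fusbuzagapi → fusbuzakapi
  rule 2 (vowel merger): fusbuzakapi → fosbozakapi
  rule 3: no change — fosbozakapi
  rule 4 (unconditioned shift): fosbozakapi → fosbozakafi
  rule 5 (vowel merger): fosbozakafi → fosbozekefi
  rule 6 (vowel merger): fosbozekefi → fosbozekefe
  ⇒ Bagor fosbozekefe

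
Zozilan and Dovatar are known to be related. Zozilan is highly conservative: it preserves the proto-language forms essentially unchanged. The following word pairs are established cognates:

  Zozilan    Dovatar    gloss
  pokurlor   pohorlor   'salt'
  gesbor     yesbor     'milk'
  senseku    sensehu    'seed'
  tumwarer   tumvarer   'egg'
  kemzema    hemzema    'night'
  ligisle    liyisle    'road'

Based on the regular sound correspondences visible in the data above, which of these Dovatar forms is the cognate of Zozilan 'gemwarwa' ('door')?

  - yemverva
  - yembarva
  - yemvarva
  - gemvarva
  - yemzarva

gesbor ~ yesbor — Zozilan g corresponds to Dovatar y word-initially before a front vowel.
tumwarer ~ tumvarer — Zozilan w corresponds to Dovatar v after a consonant, before a back vowel.
Applying these to Zozilan 'gemwarwa':
  gemwarwa → yemwarwa   (g→y word-initially before a front vowel)
  yemwarwa → yemvarwa   (w→v after a consonant, before a back vowel)
  yemvarwa → yemvarva   (w→v after a consonant, before a back vowel)
So the Dovatar cognate is 'yemvarva'.

yemvarva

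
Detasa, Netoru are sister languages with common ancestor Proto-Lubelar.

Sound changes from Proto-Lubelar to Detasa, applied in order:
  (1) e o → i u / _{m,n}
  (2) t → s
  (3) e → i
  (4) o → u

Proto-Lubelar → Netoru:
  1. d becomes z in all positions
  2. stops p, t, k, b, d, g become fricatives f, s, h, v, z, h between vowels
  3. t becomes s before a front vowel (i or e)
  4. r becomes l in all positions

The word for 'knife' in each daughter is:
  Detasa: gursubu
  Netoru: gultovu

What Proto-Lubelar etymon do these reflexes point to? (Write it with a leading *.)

*gurtobu

Position 5: Detasa has u, Netoru has o. Netoru preserves o here (none of its changes turn any other segment into o), so the proto-segment is *o.
Position 6: Detasa has b, Netoru has v. Detasa preserves b here (none of its changes turn any other segment into b), so the proto-segment is *b.
Continuing position by position gives *gurtobu; check it forward:
Detasa: *gurtobu > gursobu > gursubu  (by unconditioned shift, vowel merger)
Netoru: *gurtobu > gurtovu > gultovu  (by intervocalic lenition, unconditioned shift)
Only *gurtobu yields all of Detasa gursubu, Netoru gultovu.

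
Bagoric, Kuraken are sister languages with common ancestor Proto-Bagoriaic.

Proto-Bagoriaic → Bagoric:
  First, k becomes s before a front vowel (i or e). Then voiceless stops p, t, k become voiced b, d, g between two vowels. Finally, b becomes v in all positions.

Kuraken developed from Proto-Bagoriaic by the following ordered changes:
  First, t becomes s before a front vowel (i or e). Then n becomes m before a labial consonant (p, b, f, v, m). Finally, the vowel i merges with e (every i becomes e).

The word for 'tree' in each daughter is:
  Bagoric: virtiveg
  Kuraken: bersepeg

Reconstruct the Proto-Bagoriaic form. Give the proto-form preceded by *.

Position 6: Bagoric has v, Kuraken has p. Kuraken preserves p here (none of its changes turn any other segment into p), so the proto-segment is *p.
Position 2: Bagoric has i, Kuraken has e. Bagoric preserves i here (none of its changes turn any other segment into i), so the proto-segment is *i.
This points to *birtipeg. Verify forward in each daughter:
Bagoric: *birtipeg
  birtipeg (rule 1 does not apply)
  birtipeg → birtibeg   [intervocalic voicing]
  birtibeg → virtiveg   [unconditioned shift]
  giving Bagoric virtiveg.
Kuraken: *birtipeg
  birtipeg → birsipeg   [palatalisation]
  birsipeg (rule 2 does not apply)
  birsipeg → bersepeg   [vowel merger]
  giving Kuraken bersepeg.
*birtipeg is the unique common source.

*birtipeg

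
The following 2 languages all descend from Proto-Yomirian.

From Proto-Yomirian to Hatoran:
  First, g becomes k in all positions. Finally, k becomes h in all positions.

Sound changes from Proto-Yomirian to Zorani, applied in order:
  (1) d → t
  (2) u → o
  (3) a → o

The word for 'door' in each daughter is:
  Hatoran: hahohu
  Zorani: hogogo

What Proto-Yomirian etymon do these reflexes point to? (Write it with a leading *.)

Position 2: Hatoran has a, Zorani has o. Hatoran preserves a here (none of its changes turn any other segment into a), so the proto-segment is *a.
Position 6: Hatoran has u, Zorani has o. Hatoran preserves u here (none of its changes turn any other segment into u), so the proto-segment is *u.
Position 3: Hatoran has h, Zorani has g. Zorani preserves g here (none of its changes turn any other segment into g), so the proto-segment is *g.
Verify the candidate proto-form against each daughter:
Hatoran: start from *hagogu.
  rule 1 (unconditioned shift): hagogu → hakoku
  rule 2 (unconditioned shift): hakoku → hahohu
  ⇒ Hatoran hahohu
Zorani: *hagogu
  hagogu (rule 1 does not apply)
  hagogu → hagogo   [vowel merger]
  hagogo → hogogo   [vowel merger]
  giving Zorani hogogo.
No other proto-form is consistent with every reflex, so the reconstruction is *hagogu.

*hagogu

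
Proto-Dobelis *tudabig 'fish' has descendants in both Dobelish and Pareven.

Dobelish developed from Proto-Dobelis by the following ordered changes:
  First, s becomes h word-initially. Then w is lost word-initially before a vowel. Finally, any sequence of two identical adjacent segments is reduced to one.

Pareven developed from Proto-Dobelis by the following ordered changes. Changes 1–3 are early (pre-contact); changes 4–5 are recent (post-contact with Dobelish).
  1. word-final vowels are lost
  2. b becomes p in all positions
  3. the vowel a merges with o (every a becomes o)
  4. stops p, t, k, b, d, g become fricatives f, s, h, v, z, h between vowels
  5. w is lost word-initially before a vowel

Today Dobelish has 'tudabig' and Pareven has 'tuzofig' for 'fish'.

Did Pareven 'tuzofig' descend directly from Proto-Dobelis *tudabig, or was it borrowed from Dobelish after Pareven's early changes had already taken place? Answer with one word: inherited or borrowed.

If inherited, *tudabig would pass through all of Pareven's changes:
Pareven: *tudabig
  tudabig (rule 1 does not apply)
  tudabig → tudapig   [unconditioned shift]
  tudapig → tudopig   [vowel merger]
  tudopig → tuzofig   [intervocalic lenition]
  tuzofig (rule 5 does not apply)
  giving Pareven tuzofig.
If borrowed from Dobelish 'tudabig' after the early changes, it would undergo only the recent ones:
  rule 4 (intervocalic lenition): tudabig → tuzavig
  rule 5 (glide loss): no change (tuzavig)
  ⇒ as a loan: tuzavig
Pareven 'tuzofig' matches the inherited outcome exactly, so it is an inherited cognate, not a loan.

inherited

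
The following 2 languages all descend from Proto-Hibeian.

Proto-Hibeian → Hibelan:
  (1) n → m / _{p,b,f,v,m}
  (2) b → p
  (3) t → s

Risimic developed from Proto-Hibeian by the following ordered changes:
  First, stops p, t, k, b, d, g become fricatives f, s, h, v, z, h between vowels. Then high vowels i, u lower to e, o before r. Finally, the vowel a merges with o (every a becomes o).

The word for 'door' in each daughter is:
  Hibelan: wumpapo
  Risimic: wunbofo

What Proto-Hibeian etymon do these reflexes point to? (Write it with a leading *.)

*wunbapo

Position 4: Hibelan has p, Risimic has b. Risimic preserves b here (none of its changes turn any other segment into b), so the proto-segment is *b.
Position 3: Hibelan has m, Risimic has n. Risimic preserves n here (none of its changes turn any other segment into n), so the proto-segment is *n.
Position 5: Hibelan has a, Risimic has o. Hibelan preserves a here (none of its changes turn any other segment into a), so the proto-segment is *a.
Continuing position by position gives *wunbapo; check it forward:
Hibelan: start from *wunbapo.
  rule 1 (nasal place assimilation): wunbapo → wumbapo
  rule 2 (unconditioned shift): wumbapo → wumpapo
  rule 3: no change — wumpapo
  ⇒ Hibelan wumpapo
Risimic: *wunbapo
  wunbapo → wunbafo   [intervocalic lenition]
  wunbafo (rule 2 does not apply)
  wunbafo → wunbofo   [vowel merger]
  giving Risimic wunbofo.
No other proto-form is consistent with every reflex, so the reconstruction is *wunbapo.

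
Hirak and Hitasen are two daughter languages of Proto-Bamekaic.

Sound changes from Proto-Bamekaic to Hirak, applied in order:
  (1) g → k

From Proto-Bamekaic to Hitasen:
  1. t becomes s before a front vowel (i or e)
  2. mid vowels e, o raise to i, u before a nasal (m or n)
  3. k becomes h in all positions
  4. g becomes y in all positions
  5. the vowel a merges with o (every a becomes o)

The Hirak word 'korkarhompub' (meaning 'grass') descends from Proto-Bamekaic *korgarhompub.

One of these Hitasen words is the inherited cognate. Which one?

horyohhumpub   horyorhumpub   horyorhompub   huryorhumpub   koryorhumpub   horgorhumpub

Hitasen: *korgarhompub > korgarhumpub > horgarhumpub > horyarhumpub > horyorhumpub  (by pre-nasal raising, unconditioned shift, unconditioned shift, vowel merger)

horyorhumpub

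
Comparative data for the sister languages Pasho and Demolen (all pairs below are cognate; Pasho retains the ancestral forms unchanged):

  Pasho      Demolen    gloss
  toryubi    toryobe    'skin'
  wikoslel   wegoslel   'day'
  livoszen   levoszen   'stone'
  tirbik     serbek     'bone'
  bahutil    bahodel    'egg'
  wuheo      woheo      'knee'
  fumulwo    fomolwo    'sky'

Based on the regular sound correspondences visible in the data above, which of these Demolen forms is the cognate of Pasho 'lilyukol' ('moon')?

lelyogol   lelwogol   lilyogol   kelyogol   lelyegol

wikoslel ~ wegoslel, tirbik ~ serbek — Pasho i corresponds to Demolen e after a consonant, before a consonant other than r, m, n, p, b, f, v.
bahutil ~ bahodel, wuheo ~ woheo — Pasho u corresponds to Demolen o after a consonant, before a consonant other than r, m, n, p, b, f, v.
wikoslel ~ wegoslel — Pasho k corresponds to Demolen g between vowels (before a back vowel).
Applying these to Pasho 'lilyukol':
  lilyukol → lelyukol   (i→e after a consonant, before a consonant other than r, m, n, p, b, f, v)
  lelyukol → lelyokol   (u→o after a consonant, before a consonant other than r, m, n, p, b, f, v)
  lelyokol → lelyogol   (k→g between vowels (before a back vowel))
So the Demolen cognate is 'lelyogol'.

lelyogol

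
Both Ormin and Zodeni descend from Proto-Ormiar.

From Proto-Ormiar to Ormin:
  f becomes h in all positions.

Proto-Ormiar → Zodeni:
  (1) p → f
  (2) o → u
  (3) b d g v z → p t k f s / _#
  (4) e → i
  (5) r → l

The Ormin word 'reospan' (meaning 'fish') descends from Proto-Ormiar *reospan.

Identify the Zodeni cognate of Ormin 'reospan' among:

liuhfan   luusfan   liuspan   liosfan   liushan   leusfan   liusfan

Zodeni: *reospan > reosfan > reusfan > riusfan > liusfan  (by unconditioned shift, vowel merger, vowel merger, unconditioned shift)
Only 'liusfan' matches the regular Zodeni development of *reospan.

liusfan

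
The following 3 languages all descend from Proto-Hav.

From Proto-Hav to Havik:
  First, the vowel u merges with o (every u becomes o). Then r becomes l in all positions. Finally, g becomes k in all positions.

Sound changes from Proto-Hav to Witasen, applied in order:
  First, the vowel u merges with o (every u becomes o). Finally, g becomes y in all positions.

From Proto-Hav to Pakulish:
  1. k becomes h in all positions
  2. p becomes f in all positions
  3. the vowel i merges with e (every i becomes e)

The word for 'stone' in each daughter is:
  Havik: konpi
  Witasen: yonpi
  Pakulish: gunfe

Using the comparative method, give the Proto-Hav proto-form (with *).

Position 1: Havik has k, Witasen has y, Pakulish has g. Pakulish preserves g here (none of its changes turn any other segment into g), so the proto-segment is *g.
Position 4: Havik has p, Witasen has p, Pakulish has f. Havik preserves p here (none of its changes turn any other segment into p), so the proto-segment is *p.
Position 2: Havik has o, Witasen has o, Pakulish has u. Pakulish preserves u here (none of its changes turn any other segment into u), so the proto-segment is *u.
Continuing position by position gives *gunpi; check it forward:
Havik: start from *gunpi.
  rule 1 (vowel merger): gunpi → gonpi
  rule 2: no change — gonpi
  rule 3 (unconditioned shift): gonpi → konpi
  ⇒ Havik konpi
Witasen: *gunpi > gonpi > yonpi  (by vowel merger, unconditioned shift)
Pakulish: *gunpi > gunfi > gunfe  (by unconditioned shift, vowel merger)
No other proto-form is consistent with every reflex, so the reconstruction is *gunpi.

*gunpi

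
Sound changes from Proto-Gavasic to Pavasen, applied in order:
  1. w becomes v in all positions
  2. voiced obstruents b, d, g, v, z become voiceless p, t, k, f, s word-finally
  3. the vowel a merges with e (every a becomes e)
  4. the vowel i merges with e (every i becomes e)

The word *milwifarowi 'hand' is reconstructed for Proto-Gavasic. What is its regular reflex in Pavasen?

Pavasen: start from *milwifarowi.
  rule 1 (unconditioned shift): milwifarowi → milvifarovi
  rule 2: no change — milvifarovi
  rule 3 (vowel merger): milvifarovi → milviferovi
  rule 4 (vowel merger): milviferovi → melveferove
  ⇒ Pavasen melveferove

melveferove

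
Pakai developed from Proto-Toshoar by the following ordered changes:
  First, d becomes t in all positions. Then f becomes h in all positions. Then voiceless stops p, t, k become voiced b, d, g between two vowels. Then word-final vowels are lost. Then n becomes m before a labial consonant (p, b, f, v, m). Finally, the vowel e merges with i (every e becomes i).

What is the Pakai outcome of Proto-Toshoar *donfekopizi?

tonhigobiz

Pakai: *donfekopizi
  donfekopizi → tonfekopizi   [unconditioned shift]
  tonfekopizi → tonhekopizi   [unconditioned shift]
  tonhekopizi → tonhegobizi   [intervocalic voicing]
  tonhegobizi → tonhegobiz   [apocope]
  tonhegobiz (rule 5 does not apply)
  tonhegobiz → tonhigobiz   [vowel merger]
  giving Pakai tonhigobiz.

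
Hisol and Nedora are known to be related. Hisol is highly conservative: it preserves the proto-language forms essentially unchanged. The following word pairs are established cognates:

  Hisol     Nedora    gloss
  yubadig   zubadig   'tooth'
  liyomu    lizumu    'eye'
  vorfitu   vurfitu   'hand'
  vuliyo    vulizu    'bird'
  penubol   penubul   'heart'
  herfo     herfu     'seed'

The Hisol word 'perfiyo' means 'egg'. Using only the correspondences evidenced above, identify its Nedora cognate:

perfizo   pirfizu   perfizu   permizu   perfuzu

perfizu

liyomu ~ lizumu, vuliyo ~ vulizu — Hisol y corresponds to Nedora z between vowels (before a back vowel).
vuliyo ~ vulizu, herfo ~ herfu — Hisol o corresponds to Nedora u word-finally.
Applying these to Hisol 'perfiyo':
  perfiyo → perfizo   (y→z between vowels (before a back vowel))
  perfizo → perfizu   (o→u word-finally)
So the Nedora cognate is 'perfizu'.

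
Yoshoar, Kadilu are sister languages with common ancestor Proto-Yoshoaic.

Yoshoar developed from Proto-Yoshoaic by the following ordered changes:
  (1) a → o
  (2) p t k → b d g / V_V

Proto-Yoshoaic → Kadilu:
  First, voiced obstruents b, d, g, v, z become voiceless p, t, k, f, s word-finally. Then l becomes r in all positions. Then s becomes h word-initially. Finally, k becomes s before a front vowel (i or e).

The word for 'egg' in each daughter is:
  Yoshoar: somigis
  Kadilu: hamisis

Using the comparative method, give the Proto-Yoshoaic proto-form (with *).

Position 2: Yoshoar has o, Kadilu has a. Kadilu preserves a here (none of its changes turn any other segment into a), so the proto-segment is *a.
Position 1: Yoshoar has s, Kadilu has h. Yoshoar preserves s here (none of its changes turn any other segment into s), so the proto-segment is *s.
Verify the candidate proto-form against each daughter:
Yoshoar: *samikis > somikis > somigis  (by vowel merger, intervocalic voicing)
Kadilu: start from *samikis.
  rule 1: no change — samikis
  rule 2: no change — samikis
  rule 3 (debuccalisation): samikis → hamikis
  rule 4 (palatalisation): hamikis → hamisis
  ⇒ Kadilu hamisis
Only *samikis yields all of Yoshoar somigis, Kadilu hamisis.

*samikis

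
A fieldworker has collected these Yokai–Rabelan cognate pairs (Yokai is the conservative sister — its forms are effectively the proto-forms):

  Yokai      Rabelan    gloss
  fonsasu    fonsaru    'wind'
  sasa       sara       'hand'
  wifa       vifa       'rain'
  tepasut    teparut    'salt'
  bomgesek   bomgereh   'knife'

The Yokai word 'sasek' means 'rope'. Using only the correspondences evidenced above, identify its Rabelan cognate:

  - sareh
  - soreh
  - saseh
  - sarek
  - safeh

bomgesek ~ bomgereh — Yokai s corresponds to Rabelan r between vowels (before a front vowel).
bomgesek ~ bomgereh — Yokai k corresponds to Rabelan h word-finally.
Applying these to Yokai 'sasek':
  sasek → sarek   (s→r between vowels (before a front vowel))
  sarek → sareh   (k→h word-finally)
So the Rabelan cognate is 'sareh'.

sareh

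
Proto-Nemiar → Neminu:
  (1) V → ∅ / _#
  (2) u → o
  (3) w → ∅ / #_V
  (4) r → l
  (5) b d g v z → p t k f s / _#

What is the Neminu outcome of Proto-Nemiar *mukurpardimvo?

mokolpaldimf

Neminu: start from *mukurpardimvo.
  rule 1 (apocope): mukurpardimvo → mukurpardimv
  rule 2 (vowel merger): mukurpardimv → mokorpardimv
  rule 3: no change — mokorpardimv
  rule 4 (unconditioned shift): mokorpardimv → mokolpaldimv
  rule 5 (final devoicing): mokolpaldimv → mokolpaldimf
  ⇒ Neminu mokolpaldimf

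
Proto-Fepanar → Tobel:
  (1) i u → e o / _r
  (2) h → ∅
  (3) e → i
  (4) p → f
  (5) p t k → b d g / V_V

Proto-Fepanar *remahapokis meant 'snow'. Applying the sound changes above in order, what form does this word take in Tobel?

rimaafogis

Tobel: *remahapokis > remaapokis > rimaapokis > rimaafokis > rimaafogis  (by h-loss, vowel merger, unconditioned shift, intervocalic voicing)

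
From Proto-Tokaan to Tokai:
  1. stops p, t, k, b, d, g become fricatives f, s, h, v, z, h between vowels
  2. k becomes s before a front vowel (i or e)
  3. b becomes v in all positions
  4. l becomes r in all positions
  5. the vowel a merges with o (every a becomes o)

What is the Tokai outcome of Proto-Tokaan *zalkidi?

zorsizi

Tokai: *zalkidi > zalkizi > zalsizi > zarsizi > zorsizi  (by intervocalic lenition, palatalisation, unconditioned shift, vowel merger)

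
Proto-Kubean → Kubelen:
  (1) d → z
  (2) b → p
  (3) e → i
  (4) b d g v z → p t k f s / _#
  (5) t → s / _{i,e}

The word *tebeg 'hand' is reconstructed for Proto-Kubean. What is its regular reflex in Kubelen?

sipik

Kubelen: *tebeg > tepeg > tipig > tipik > sipik  (by unconditioned shift, vowel merger, final devoicing, palatalisation)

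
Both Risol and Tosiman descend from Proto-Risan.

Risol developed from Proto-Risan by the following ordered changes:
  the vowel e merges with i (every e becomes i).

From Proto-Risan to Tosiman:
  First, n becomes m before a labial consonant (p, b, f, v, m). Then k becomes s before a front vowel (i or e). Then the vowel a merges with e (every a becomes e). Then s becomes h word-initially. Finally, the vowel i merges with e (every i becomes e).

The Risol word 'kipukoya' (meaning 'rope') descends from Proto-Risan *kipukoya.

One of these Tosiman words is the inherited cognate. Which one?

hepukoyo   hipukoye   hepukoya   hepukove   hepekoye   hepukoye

hepukoye

Tosiman: *kipukoya
  kipukoya (rule 1 does not apply)
  kipukoya → sipukoya   [palatalisation]
  sipukoya → sipukoye   [vowel merger]
  sipukoye → hipukoye   [debuccalisation]
  hipukoye → hepukoye   [vowel merger]
  giving Tosiman hepukoye.
Among the options, 'hepukoye' alone shows every Tosiman change applied in order.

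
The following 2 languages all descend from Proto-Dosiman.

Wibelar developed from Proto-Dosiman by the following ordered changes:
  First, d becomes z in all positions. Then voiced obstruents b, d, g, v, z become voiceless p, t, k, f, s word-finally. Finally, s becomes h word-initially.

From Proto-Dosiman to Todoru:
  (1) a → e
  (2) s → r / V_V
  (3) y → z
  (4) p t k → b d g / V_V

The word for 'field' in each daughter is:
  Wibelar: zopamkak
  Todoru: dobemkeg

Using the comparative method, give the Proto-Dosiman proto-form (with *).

Position 7: Wibelar has a, Todoru has e. Wibelar preserves a here (none of its changes turn any other segment into a), so the proto-segment is *a.
Position 3: Wibelar has p, Todoru has b. Taking the neighbouring segments as reconstructed: Wibelar p can only go back to *p; Todoru b could go back to *p or *b — the one source consistent with every daughter is *p.
Position 8: Wibelar has k, Todoru has g. Taking the neighbouring segments as reconstructed: Wibelar k could go back to *k or *g; Todoru g can only go back to *g — the one source consistent with every daughter is *g.
This points to *dopamkag. Verify forward in each daughter:
Wibelar: *dopamkag
  dopamkag → zopamkag   [unconditioned shift]
  zopamkag → zopamkak   [final devoicing]
  zopamkak (rule 3 does not apply)
  giving Wibelar zopamkak.
Todoru: start from *dopamkag.
  rule 1 (vowel merger): dopamkag → dopemkeg
  rule 2: no change — dopemkeg
  rule 3: no change — dopemkeg
  rule 4 (intervocalic voicing): dopemkeg → dobemkeg
  ⇒ Todoru dobemkeg
No other proto-form is consistent with every reflex, so the reconstruction is *dopamkag.

*dopamkag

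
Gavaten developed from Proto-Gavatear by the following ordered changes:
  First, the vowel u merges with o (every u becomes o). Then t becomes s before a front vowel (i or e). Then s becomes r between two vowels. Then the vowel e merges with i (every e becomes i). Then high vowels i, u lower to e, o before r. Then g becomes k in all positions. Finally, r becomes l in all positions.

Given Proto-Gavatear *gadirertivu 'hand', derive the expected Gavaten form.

kadelelsivo

Gavaten: *gadirertivu
  gadirertivu → gadirertivo   [vowel merger]
  gadirertivo → gadirersivo   [palatalisation]
  gadirersivo (rule 3 does not apply)
  gadirersivo → gadirirsivo   [vowel merger]
  gadirirsivo → gaderersivo   [pre-rhotic lowering]
  gaderersivo → kaderersivo   [unconditioned shift]
  kaderersivo → kadelelsivo   [unconditioned shift]
  giving Gavaten kadelelsivo.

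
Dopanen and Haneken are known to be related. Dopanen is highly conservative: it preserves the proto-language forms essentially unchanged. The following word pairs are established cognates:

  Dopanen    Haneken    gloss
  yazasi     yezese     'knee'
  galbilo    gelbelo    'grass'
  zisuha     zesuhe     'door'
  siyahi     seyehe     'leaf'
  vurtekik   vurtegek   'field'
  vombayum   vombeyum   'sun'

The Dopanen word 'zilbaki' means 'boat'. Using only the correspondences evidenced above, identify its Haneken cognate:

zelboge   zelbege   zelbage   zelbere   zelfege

galbilo ~ gelbelo, zisuha ~ zesuhe — Dopanen i corresponds to Haneken e after a consonant, before a consonant other than r, m, n, p, b, f, v.
yazasi ~ yezese, galbilo ~ gelbelo — Dopanen a corresponds to Haneken e after a consonant, before a consonant other than r, m, n, p, b, f, v.
vurtekik ~ vurtegek — Dopanen k corresponds to Haneken g between vowels (before a front vowel).
yazasi ~ yezese, siyahi ~ seyehe — Dopanen i corresponds to Haneken e word-finally.
Applying these to Dopanen 'zilbaki':
  zilbaki → zelbaki   (i→e after a consonant, before a consonant other than r, m, n, p, b, f, v)
  zelbaki → zelbeki   (a→e after a consonant, before a consonant other than r, m, n, p, b, f, v)
  zelbeki → zelbegi   (k→g between vowels (before a front vowel))
  zelbegi → zelbege   (i→e word-finally)
So the Haneken cognate is 'zelbege'.

zelbege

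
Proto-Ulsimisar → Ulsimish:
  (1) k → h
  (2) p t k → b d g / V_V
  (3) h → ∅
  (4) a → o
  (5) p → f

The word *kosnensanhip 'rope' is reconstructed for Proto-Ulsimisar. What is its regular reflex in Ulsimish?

osnensonif

Ulsimish: start from *kosnensanhip.
  rule 1 (unconditioned shift): kosnensanhip → hosnensanhip
  rule 2: no change — hosnensanhip
  rule 3 (h-loss): hosnensanhip → osnensanip
  rule 4 (vowel merger): osnensanip → osnensonip
  rule 5 (unconditioned shift): osnensonip → osnensonif
  ⇒ Ulsimish osnensonif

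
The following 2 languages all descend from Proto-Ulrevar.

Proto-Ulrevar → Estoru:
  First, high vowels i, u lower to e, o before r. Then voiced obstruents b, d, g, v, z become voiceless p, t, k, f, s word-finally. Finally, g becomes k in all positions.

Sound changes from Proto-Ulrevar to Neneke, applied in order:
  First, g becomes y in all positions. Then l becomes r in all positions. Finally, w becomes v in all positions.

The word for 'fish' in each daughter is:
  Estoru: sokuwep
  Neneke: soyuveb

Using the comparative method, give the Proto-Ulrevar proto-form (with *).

Position 3: Estoru has k, Neneke has y. Taking the neighbouring segments as reconstructed: Estoru k could go back to *k or *g; Neneke y could go back to *g or *y — the one source consistent with every daughter is *g.
Position 5: Estoru has w, Neneke has v. Estoru preserves w here (none of its changes turn any other segment into w), so the proto-segment is *w.
Continuing position by position gives *soguweb; check it forward:
Estoru: *soguweb
  soguweb (rule 1 does not apply)
  soguweb → soguwep   [final devoicing]
  soguwep → sokuwep   [unconditioned shift]
  giving Estoru sokuwep.
Neneke: *soguweb
  soguweb → soyuweb   [unconditioned shift]
  soyuweb (rule 2 does not apply)
  soyuweb → soyuveb   [unconditioned shift]
  giving Neneke soyuveb.
*soguweb is the unique common source.

*soguweb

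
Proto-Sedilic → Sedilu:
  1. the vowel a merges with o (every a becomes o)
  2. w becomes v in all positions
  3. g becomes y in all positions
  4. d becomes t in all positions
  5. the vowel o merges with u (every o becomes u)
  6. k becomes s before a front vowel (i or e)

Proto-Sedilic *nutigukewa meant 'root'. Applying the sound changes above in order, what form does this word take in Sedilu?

Sedilu: *nutigukewa > nutigukewo > nutigukevo > nutiyukevo > nutiyukevu > nutiyusevu  (by vowel merger, unconditioned shift, unconditioned shift, vowel merger, palatalisation)

nutiyusevu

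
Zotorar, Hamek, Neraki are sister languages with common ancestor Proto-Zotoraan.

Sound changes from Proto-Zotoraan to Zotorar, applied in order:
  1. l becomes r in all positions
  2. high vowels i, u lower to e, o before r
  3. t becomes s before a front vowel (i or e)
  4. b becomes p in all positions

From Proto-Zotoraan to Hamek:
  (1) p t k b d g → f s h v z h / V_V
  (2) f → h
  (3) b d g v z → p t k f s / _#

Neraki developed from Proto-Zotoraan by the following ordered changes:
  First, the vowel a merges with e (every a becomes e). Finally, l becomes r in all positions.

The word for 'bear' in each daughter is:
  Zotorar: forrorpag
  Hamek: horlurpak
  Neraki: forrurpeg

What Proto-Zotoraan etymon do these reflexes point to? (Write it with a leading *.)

*forlurpag

Position 1: Zotorar has f, Hamek has h, Neraki has f. Zotorar preserves f here (none of its changes turn any other segment into f), so the proto-segment is *f.
Position 4: Zotorar has r, Hamek has l, Neraki has r. Hamek preserves l here (none of its changes turn any other segment into l), so the proto-segment is *l.
Position 5: Zotorar has o, Hamek has u, Neraki has u. Hamek preserves u here (none of its changes turn any other segment into u), so the proto-segment is *u.
Verify the candidate proto-form against each daughter:
Zotorar: *forlurpag > forrurpag > forrorpag  (by unconditioned shift, pre-rhotic lowering)
Hamek: start from *forlurpag.
  rule 1: no change — forlurpag
  rule 2 (unconditioned shift): forlurpag → horlurpag
  rule 3 (final devoicing): horlurpag → horlurpak
  ⇒ Hamek horlurpak
Neraki: start from *forlurpag.
  rule 1 (vowel merger): forlurpag → forlurpeg
  rule 2 (unconditioned shift): forlurpeg → forrurpeg
  ⇒ Neraki forrurpeg
*forlurpag is the unique common source.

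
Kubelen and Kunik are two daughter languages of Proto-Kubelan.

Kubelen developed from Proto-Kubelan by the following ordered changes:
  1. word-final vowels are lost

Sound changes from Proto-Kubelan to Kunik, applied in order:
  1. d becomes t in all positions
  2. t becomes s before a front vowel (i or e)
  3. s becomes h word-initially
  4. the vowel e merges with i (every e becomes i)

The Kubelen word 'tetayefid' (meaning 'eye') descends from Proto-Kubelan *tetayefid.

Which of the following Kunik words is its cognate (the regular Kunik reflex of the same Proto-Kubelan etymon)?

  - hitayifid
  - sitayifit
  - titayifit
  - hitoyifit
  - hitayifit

Kunik: *tetayefid > tetayefit > setayefit > hetayefit > hitayifit  (by unconditioned shift, palatalisation, debuccalisation, vowel merger)

hitayifit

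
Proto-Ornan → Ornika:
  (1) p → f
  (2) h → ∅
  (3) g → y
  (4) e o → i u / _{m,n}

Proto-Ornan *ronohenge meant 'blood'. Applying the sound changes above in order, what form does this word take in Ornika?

Ornika: *ronohenge > ronoenge > ronoenye > runoinye  (by h-loss, unconditioned shift, pre-nasal raising)

runoinye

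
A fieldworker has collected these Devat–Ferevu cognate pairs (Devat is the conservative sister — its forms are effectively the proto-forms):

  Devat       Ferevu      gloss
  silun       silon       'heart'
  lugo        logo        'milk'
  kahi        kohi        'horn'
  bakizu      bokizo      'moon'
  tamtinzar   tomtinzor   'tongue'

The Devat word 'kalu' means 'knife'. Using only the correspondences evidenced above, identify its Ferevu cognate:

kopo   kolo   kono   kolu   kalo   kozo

kahi ~ kohi, bakizu ~ bokizo — Devat a corresponds to Ferevu o after a consonant, before a consonant other than r, m, n, p, b, f, v.
bakizu ~ bokizo — Devat u corresponds to Ferevu o word-finally.
Applying these to Devat 'kalu':
  kalu → kolu   (a→o after a consonant, before a consonant other than r, m, n, p, b, f, v)
  kolu → kolo   (u→o word-finally)
So the Ferevu cognate is 'kolo'.

kolo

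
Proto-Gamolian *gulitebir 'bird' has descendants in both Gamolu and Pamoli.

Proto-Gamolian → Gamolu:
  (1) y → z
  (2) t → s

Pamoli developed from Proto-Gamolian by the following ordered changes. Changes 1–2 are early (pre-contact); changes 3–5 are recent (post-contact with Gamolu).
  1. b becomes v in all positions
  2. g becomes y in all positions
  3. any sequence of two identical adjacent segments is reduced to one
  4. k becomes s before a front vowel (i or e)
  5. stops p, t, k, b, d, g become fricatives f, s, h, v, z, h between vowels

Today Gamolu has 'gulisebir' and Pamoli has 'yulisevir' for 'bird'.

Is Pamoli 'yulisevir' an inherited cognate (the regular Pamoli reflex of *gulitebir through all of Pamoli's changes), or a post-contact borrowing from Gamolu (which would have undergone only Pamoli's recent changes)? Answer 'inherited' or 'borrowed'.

inherited

If inherited, *gulitebir would pass through all of Pamoli's changes:
Pamoli: *gulitebir
  gulitebir → gulitevir   [unconditioned shift]
  gulitevir → yulitevir   [unconditioned shift]
  yulitevir (rule 3 does not apply)
  yulitevir (rule 4 does not apply)
  yulitevir → yulisevir   [intervocalic lenition]
  giving Pamoli yulisevir.
If borrowed from Gamolu 'gulisebir' after the early changes, it would undergo only the recent ones:
  rule 3 (degemination): no change (gulisebir)
  rule 4 (palatalisation): no change (gulisebir)
  rule 5 (intervocalic lenition): gulisebir → gulisevir
  ⇒ as a loan: gulisevir
Pamoli 'yulisevir' matches the inherited outcome exactly, so it is an inherited cognate, not a loan.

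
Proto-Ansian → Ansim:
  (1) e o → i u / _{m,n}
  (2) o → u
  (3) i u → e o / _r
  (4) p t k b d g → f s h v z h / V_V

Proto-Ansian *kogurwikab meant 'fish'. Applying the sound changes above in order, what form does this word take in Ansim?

Ansim: start from *kogurwikab.
  rule 1: no change — kogurwikab
  rule 2 (vowel merger): kogurwikab → kugurwikab
  rule 3 (pre-rhotic lowering): kugurwikab → kugorwikab
  rule 4 (intervocalic lenition): kugorwikab → kuhorwihab
  ⇒ Ansim kuhorwihab

kuhorwihab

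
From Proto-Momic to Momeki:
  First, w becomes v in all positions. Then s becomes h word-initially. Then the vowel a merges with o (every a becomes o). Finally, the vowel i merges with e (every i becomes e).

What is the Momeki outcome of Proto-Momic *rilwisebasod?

relvesebosod

Momeki: *rilwisebasod > rilvisebasod > rilvisebosod > relvesebosod  (by unconditioned shift, vowel merger, vowel merger)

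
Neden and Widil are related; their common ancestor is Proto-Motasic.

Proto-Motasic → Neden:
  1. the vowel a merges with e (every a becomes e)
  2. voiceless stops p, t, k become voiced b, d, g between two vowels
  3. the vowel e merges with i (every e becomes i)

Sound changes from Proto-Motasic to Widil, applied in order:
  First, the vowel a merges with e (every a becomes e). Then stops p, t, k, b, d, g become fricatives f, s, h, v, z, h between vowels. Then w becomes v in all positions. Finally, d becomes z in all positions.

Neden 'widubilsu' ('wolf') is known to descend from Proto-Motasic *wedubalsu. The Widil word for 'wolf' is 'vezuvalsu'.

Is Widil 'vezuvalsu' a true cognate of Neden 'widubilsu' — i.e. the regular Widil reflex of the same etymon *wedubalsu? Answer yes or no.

Derive the expected Widil reflex of *wedubalsu:
Widil: *wedubalsu > wedubelsu > wezuvelsu > vezuvelsu  (by vowel merger, intervocalic lenition, unconditioned shift)
The regular Widil reflex would be 'vezuvelsu', but the attested form is 'vezuvalsu'. The correspondence is irregular, so they are not cognates (the Widil form has a different source).

no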